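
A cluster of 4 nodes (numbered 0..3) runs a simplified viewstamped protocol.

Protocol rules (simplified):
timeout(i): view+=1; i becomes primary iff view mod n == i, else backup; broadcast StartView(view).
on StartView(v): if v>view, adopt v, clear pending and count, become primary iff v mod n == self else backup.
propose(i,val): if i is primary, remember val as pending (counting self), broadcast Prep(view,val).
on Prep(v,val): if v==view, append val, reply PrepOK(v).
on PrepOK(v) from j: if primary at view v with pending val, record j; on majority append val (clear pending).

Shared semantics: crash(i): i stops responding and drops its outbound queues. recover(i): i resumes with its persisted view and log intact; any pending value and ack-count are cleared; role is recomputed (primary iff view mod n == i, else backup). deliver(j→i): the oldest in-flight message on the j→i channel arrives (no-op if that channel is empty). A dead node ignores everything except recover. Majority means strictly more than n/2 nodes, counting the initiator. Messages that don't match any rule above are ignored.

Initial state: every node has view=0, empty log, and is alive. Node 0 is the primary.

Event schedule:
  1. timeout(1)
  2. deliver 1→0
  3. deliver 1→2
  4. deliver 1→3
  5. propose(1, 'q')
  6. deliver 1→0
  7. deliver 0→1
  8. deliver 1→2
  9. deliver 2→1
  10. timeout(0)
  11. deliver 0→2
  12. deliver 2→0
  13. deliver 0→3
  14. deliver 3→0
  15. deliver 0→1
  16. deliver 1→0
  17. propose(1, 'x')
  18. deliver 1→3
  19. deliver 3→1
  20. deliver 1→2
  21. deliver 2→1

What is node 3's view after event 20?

step 1 timeout(1): 1={prim,v=1,log=-}
step 2 deliver 1→0: 0={back,v=1,log=-}
step 3 deliver 1→2: 2={back,v=1,log=-}
step 4 deliver 1→3: 3={back,v=1,log=-}
step 5 propose(1,'q'): —
step 6 deliver 1→0: 0={back,v=1,log=q}
step 7 deliver 0→1: —
step 8 deliver 1→2: 2={back,v=1,log=q}
step 9 deliver 2→1: 1={prim,v=1,log=q}
step 10 timeout(0): 0={back,v=2,log=q}
step 11 deliver 0→2: 2={prim,v=2,log=q}
step 12 deliver 2→0: —
step 13 deliver 0→3: 3={back,v=2,log=-}
step 14 deliver 3→0: —
step 15 deliver 0→1: 1={back,v=2,log=q}
step 16 deliver 1→0: —
step 17 propose(1,'x'): —
step 18 deliver 1→3: —
step 19 deliver 3→1: —
step 20 deliver 1→2: —

2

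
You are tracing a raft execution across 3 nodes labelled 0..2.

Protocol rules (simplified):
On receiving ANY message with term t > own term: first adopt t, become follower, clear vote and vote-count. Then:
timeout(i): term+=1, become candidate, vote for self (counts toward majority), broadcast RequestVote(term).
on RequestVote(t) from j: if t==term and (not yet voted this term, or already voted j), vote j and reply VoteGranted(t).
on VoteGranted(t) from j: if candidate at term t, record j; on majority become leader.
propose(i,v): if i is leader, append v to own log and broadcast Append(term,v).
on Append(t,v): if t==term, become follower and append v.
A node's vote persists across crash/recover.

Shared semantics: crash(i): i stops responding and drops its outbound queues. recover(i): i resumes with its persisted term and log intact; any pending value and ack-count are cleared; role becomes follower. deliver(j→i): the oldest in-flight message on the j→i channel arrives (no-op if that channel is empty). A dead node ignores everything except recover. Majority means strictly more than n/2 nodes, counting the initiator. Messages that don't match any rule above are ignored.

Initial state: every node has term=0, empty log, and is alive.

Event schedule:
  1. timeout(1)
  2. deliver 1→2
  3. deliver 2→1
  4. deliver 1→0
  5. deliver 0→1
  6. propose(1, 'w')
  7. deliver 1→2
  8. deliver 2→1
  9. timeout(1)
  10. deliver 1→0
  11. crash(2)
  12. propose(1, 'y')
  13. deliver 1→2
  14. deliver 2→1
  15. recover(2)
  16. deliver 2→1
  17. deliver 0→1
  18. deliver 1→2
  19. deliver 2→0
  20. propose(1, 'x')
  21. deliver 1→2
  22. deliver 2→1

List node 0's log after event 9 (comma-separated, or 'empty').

after 1 — timeout(1): n1:cand/t1/[-]
after 2 — deliver 1→2: n2:foll/t1/[-]
after 3 — deliver 2→1: n1:lead/t1/[-]
after 4 — deliver 1→0: n0:foll/t1/[-]
after 5 — deliver 0→1: ·
after 6 — propose(1,'w'): n1:lead/t1/[w]
after 7 — deliver 1→2: n2:foll/t1/[w]
after 8 — deliver 2→1: ·
after 9 — timeout(1): n1:cand/t2/[w]

empty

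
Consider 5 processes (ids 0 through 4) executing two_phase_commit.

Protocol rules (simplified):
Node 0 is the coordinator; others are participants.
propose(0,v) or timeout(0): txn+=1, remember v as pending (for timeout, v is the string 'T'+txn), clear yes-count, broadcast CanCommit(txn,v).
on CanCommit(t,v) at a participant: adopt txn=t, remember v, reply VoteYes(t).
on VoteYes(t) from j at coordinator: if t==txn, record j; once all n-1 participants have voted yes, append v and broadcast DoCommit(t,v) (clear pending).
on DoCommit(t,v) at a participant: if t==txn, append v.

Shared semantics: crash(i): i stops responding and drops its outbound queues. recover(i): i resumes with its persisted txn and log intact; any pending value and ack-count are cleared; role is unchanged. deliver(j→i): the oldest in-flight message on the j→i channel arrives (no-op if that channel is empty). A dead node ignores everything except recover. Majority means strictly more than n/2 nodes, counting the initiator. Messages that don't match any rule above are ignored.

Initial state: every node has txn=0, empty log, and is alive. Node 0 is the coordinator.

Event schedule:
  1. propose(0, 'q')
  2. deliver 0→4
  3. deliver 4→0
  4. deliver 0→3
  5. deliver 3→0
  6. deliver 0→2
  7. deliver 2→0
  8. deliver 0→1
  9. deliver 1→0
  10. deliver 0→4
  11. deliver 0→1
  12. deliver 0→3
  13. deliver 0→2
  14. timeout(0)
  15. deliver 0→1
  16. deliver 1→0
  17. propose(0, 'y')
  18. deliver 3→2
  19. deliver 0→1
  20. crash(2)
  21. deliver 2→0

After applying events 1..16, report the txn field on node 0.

1. propose(0,'q'):  <0:coor t1 ->
2. deliver 0→4:  <4:part t1 ->
3. deliver 4→0:  nop
4. deliver 0→3:  <3:part t1 ->
5. deliver 3→0:  nop
6. deliver 0→2:  <2:part t1 ->
7. deliver 2→0:  nop
8. deliver 0→1:  <1:part t1 ->
9. deliver 1→0:  <0:coor t1 q>
10. deliver 0→4:  <4:part t1 q>
11. deliver 0→1:  <1:part t1 q>
12. deliver 0→3:  <3:part t1 q>
13. deliver 0→2:  <2:part t1 q>
14. timeout(0):  <0:coor t2 q>
15. deliver 0→1:  <1:part t2 q>
16. deliver 1→0:  nop

2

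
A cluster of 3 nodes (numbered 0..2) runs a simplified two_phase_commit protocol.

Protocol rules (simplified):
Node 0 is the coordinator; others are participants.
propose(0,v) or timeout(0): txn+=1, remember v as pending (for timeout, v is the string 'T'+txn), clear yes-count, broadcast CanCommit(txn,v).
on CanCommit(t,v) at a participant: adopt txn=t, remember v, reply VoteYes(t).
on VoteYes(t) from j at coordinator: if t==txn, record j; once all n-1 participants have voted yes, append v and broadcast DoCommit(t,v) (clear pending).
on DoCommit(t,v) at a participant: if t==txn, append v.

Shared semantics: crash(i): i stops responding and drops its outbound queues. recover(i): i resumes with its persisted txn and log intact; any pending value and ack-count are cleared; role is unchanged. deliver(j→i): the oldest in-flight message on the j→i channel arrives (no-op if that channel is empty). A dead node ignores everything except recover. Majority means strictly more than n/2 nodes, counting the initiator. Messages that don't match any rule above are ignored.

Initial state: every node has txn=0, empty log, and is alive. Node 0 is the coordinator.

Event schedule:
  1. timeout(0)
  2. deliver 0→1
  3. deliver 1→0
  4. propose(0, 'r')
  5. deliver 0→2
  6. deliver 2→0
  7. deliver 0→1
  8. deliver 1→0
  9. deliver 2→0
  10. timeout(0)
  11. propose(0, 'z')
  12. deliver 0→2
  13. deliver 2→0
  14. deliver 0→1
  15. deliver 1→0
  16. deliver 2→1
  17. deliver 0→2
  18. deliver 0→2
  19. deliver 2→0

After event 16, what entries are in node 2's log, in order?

empty

step 1 timeout(0): 0={coor,t=1,log=-}
step 2 deliver 0→1: 1={part,t=1,log=-}
step 3 deliver 1→0: —
step 4 propose(0,'r'): 0={coor,t=2,log=-}
step 5 deliver 0→2: 2={part,t=1,log=-}
step 6 deliver 2→0: —
step 7 deliver 0→1: 1={part,t=2,log=-}
step 8 deliver 1→0: —
step 9 deliver 2→0: —
step 10 timeout(0): 0={coor,t=3,log=-}
step 11 propose(0,'z'): 0={coor,t=4,log=-}
step 12 deliver 0→2: 2={part,t=2,log=-}
step 13 deliver 2→0: —
step 14 deliver 0→1: 1={part,t=3,log=-}
step 15 deliver 1→0: —
step 16 deliver 2→1: —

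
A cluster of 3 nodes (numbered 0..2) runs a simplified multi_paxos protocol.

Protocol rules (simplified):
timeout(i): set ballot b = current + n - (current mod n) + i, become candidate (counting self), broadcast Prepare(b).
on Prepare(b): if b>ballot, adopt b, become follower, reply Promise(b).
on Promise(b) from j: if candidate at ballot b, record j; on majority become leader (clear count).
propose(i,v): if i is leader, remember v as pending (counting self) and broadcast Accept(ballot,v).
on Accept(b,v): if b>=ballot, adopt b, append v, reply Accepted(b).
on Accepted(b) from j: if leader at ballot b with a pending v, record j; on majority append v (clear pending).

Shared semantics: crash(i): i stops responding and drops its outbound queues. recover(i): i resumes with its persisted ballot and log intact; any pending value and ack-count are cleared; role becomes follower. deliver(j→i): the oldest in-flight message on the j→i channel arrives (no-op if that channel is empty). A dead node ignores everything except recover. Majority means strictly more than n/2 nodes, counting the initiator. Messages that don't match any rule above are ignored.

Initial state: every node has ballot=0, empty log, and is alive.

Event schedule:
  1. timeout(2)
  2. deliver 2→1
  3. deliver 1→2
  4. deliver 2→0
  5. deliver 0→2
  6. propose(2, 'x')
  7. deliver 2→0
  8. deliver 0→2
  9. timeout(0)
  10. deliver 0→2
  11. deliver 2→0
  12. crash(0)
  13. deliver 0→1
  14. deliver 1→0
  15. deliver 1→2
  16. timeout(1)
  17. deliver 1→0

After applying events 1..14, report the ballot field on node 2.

1. timeout(2):  <2:cand b5 ->
2. deliver 2→1:  <1:foll b5 ->
3. deliver 1→2:  <2:lead b5 ->
4. deliver 2→0:  <0:foll b5 ->
5. deliver 0→2:  nop
6. propose(2,'x'):  nop
7. deliver 2→0:  <0:foll b5 x>
8. deliver 0→2:  <2:lead b5 x>
9. timeout(0):  <0:cand b6 x>
10. deliver 0→2:  <2:foll b6 x>
11. deliver 2→0:  <0:lead b6 x>
12. crash(0):  <0:✗lead b6 x>
13. deliver 0→1:  nop
14. deliver 1→0:  nop

6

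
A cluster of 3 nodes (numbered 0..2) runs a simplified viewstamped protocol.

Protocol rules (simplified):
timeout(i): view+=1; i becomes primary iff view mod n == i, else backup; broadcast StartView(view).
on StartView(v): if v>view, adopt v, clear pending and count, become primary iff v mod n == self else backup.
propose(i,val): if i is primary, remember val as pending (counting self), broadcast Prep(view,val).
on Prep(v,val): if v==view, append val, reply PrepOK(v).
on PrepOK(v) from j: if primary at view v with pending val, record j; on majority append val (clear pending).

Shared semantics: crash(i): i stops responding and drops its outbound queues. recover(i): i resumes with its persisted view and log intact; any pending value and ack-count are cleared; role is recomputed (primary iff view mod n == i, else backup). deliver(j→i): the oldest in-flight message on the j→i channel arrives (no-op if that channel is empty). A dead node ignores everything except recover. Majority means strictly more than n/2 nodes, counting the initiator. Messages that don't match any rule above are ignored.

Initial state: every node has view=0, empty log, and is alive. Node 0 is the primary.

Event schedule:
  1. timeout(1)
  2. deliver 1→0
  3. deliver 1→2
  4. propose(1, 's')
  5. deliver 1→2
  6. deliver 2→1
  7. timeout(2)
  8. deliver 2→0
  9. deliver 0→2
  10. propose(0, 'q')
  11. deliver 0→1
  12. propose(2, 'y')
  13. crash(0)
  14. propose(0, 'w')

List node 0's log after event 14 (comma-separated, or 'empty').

empty

e1 timeout(1): 1[prim,v=1,-]
e2 deliver 1→0: 0[back,v=1,-]
e3 deliver 1→2: 2[back,v=1,-]
e4 propose(1,'s'): ·
e5 deliver 1→2: 2[back,v=1,s]
e6 deliver 2→1: 1[prim,v=1,s]
e7 timeout(2): 2[prim,v=2,s]
e8 deliver 2→0: 0[back,v=2,-]
e9 deliver 0→2: ·
e10 propose(0,'q'): ·
e11 deliver 0→1: ·
e12 propose(2,'y'): ·
e13 crash(0): 0[✗back,v=2,-]
e14 propose(0,'w'): ·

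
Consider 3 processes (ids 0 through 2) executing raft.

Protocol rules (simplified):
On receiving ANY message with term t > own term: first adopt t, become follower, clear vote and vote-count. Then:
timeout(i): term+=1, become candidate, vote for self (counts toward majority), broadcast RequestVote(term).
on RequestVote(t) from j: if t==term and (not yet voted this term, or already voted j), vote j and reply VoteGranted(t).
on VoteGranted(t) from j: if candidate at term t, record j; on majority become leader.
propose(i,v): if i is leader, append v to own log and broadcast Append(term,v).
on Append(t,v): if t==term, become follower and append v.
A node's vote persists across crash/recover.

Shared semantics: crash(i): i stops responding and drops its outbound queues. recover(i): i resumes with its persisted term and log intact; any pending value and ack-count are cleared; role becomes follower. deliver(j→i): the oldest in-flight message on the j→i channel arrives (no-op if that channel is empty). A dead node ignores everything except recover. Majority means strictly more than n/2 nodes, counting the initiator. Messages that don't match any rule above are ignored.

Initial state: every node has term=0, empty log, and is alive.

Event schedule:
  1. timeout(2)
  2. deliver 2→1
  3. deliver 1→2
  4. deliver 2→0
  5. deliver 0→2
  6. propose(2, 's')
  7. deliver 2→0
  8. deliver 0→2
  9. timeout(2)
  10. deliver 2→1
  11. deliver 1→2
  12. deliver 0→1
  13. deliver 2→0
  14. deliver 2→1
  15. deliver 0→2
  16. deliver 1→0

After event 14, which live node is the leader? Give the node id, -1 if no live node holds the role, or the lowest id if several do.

after 1 — timeout(2): n2:cand/t1/[-]
after 2 — deliver 2→1: n1:foll/t1/[-]
after 3 — deliver 1→2: n2:lead/t1/[-]
after 4 — deliver 2→0: n0:foll/t1/[-]
after 5 — deliver 0→2: ·
after 6 — propose(2,'s'): n2:lead/t1/[s]
after 7 — deliver 2→0: n0:foll/t1/[s]
after 8 — deliver 0→2: ·
after 9 — timeout(2): n2:cand/t2/[s]
after 10 — deliver 2→1: n1:foll/t1/[s]
after 11 — deliver 1→2: ·
after 12 — deliver 0→1: ·
after 13 — deliver 2→0: n0:foll/t2/[s]
after 14 — deliver 2→1: n1:foll/t2/[s]

-1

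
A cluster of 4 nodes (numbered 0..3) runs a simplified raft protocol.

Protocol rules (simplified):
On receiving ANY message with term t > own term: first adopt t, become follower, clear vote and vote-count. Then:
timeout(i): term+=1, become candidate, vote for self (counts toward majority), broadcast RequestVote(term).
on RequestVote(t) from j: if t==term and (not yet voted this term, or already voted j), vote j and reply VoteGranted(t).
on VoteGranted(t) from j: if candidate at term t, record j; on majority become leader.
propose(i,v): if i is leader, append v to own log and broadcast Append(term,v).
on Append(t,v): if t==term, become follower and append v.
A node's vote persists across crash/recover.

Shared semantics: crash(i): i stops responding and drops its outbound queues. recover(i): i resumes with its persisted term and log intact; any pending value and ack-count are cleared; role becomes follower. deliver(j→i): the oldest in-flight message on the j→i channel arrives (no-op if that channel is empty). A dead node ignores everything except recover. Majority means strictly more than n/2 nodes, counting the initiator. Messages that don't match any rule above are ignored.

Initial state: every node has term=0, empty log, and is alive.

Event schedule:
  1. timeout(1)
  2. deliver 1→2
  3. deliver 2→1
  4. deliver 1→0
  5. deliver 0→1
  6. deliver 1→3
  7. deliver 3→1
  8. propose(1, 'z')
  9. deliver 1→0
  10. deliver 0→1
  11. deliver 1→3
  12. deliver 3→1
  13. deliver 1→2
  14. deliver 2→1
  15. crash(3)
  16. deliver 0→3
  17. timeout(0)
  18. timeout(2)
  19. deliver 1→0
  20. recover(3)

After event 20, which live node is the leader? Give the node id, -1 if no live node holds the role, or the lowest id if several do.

1

1. timeout(1):  <1:cand t1 ->
2. deliver 1→2:  <2:foll t1 ->
3. deliver 2→1:  nop
4. deliver 1→0:  <0:foll t1 ->
5. deliver 0→1:  <1:lead t1 ->
6. deliver 1→3:  <3:foll t1 ->
7. deliver 3→1:  nop
8. propose(1,'z'):  <1:lead t1 z>
9. deliver 1→0:  <0:foll t1 z>
10. deliver 0→1:  nop
11. deliver 1→3:  <3:foll t1 z>
12. deliver 3→1:  nop
13. deliver 1→2:  <2:foll t1 z>
14. deliver 2→1:  nop
15. crash(3):  <3:✗foll t1 z>
16. deliver 0→3:  nop
17. timeout(0):  <0:cand t2 z>
18. timeout(2):  <2:cand t2 z>
19. deliver 1→0:  nop
20. recover(3):  <3:foll t1 z>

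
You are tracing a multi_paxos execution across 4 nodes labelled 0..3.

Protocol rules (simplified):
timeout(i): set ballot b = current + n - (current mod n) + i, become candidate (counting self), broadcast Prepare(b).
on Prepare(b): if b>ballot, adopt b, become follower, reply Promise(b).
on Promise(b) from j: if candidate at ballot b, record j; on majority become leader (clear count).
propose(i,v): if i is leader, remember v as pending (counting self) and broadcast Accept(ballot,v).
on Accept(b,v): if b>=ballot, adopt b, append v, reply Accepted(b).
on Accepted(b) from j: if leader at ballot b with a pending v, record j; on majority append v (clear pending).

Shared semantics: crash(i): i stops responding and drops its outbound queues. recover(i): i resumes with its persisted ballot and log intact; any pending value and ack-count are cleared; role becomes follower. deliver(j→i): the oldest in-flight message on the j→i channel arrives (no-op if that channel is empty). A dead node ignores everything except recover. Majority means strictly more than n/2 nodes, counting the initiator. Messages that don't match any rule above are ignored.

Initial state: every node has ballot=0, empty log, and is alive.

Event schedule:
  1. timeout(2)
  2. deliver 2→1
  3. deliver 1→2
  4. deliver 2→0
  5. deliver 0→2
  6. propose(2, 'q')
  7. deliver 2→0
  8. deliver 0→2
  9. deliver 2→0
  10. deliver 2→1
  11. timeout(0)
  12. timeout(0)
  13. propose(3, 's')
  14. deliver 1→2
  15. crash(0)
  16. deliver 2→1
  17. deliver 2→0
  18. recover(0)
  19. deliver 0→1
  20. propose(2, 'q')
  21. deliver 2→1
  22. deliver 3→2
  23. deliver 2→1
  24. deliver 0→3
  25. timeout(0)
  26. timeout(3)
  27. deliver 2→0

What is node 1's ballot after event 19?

6

e1 timeout(2): 2[cand,b=6,-]
e2 deliver 2→1: 1[foll,b=6,-]
e3 deliver 1→2: ·
e4 deliver 2→0: 0[foll,b=6,-]
e5 deliver 0→2: 2[lead,b=6,-]
e6 propose(2,'q'): ·
e7 deliver 2→0: 0[foll,b=6,q]
e8 deliver 0→2: ·
e9 deliver 2→0: ·
e10 deliver 2→1: 1[foll,b=6,q]
e11 timeout(0): 0[cand,b=8,q]
e12 timeout(0): 0[cand,b=12,q]
e13 propose(3,'s'): ·
e14 deliver 1→2: 2[lead,b=6,q]
e15 crash(0): 0[✗cand,b=12,q]
e16 deliver 2→1: ·
e17 deliver 2→0: ·
e18 recover(0): 0[foll,b=12,q]
e19 deliver 0→1: ·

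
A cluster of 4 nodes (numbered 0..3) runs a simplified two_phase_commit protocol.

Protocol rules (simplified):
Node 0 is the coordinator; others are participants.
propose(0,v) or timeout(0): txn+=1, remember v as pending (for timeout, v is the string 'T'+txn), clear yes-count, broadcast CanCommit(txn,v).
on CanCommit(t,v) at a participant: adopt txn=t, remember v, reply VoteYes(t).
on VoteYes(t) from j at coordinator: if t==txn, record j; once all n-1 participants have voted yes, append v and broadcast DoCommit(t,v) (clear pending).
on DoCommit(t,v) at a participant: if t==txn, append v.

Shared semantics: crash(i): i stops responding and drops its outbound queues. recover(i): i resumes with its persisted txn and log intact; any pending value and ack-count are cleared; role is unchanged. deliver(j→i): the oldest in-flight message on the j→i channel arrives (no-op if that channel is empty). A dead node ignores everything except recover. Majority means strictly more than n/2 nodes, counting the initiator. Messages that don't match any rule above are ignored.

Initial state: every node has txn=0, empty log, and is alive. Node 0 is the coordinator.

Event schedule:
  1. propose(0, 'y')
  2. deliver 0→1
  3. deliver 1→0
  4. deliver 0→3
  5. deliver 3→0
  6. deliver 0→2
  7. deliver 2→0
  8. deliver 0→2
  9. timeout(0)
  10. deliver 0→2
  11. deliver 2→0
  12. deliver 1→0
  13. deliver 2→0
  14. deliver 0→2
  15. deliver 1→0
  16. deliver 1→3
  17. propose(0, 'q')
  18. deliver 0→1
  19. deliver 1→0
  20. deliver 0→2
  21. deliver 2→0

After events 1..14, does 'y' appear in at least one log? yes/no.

after 1 — propose(0,'y'): n0:coor/t1/[-]
after 2 — deliver 0→1: n1:part/t1/[-]
after 3 — deliver 1→0: ·
after 4 — deliver 0→3: n3:part/t1/[-]
after 5 — deliver 3→0: ·
after 6 — deliver 0→2: n2:part/t1/[-]
after 7 — deliver 2→0: n0:coor/t1/[y]
after 8 — deliver 0→2: n2:part/t1/[y]
after 9 — timeout(0): n0:coor/t2/[y]
after 10 — deliver 0→2: n2:part/t2/[y]
after 11 — deliver 2→0: ·
after 12 — deliver 1→0: ·
after 13 — deliver 2→0: ·
after 14 — deliver 0→2: ·

yes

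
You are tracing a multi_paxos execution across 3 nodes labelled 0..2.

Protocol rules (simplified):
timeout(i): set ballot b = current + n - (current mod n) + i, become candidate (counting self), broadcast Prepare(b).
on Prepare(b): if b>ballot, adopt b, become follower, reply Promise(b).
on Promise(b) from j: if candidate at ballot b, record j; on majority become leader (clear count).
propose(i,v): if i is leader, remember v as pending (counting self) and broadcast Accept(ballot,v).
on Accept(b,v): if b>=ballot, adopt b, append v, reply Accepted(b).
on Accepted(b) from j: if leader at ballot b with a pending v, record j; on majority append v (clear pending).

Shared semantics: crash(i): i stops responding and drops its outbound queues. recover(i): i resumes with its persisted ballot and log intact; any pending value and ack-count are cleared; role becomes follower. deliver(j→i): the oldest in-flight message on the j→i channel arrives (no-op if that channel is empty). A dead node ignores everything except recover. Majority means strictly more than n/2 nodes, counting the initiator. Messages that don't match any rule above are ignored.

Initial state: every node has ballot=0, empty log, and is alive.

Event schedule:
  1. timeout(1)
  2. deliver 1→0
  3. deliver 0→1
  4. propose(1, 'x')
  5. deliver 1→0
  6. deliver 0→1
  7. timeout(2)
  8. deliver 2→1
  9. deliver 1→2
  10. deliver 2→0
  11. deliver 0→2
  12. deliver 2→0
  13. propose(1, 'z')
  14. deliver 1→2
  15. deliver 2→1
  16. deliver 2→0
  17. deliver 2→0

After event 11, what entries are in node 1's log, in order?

x

after 1 — timeout(1): n1:cand/b4/[-]
after 2 — deliver 1→0: n0:foll/b4/[-]
after 3 — deliver 0→1: n1:lead/b4/[-]
after 4 — propose(1,'x'): ·
after 5 — deliver 1→0: n0:foll/b4/[x]
after 6 — deliver 0→1: n1:lead/b4/[x]
after 7 — timeout(2): n2:cand/b5/[-]
after 8 — deliver 2→1: n1:foll/b5/[x]
after 9 — deliver 1→2: ·
after 10 — deliver 2→0: n0:foll/b5/[x]
after 11 — deliver 0→2: n2:lead/b5/[-]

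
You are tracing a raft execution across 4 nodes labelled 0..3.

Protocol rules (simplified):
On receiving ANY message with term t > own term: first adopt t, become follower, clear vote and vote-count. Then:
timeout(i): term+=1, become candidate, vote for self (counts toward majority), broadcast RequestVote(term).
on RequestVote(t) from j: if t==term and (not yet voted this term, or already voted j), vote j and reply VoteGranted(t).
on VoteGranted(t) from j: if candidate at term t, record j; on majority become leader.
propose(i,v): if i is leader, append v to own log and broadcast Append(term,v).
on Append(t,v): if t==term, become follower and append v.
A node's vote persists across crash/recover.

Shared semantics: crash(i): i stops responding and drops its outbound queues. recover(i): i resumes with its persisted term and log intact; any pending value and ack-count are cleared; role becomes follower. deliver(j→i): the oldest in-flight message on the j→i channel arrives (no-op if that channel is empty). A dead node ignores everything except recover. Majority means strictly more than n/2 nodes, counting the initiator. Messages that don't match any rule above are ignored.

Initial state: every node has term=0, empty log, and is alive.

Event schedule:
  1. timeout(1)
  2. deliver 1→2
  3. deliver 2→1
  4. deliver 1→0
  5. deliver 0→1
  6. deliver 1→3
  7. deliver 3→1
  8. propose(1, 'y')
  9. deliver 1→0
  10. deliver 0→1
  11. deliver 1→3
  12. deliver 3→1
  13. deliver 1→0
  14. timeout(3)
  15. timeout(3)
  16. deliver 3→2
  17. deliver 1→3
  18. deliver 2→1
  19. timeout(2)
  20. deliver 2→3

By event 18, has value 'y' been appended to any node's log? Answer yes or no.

yes

step 1 timeout(1): 1={cand,t=1,log=-}
step 2 deliver 1→2: 2={foll,t=1,log=-}
step 3 deliver 2→1: —
step 4 deliver 1→0: 0={foll,t=1,log=-}
step 5 deliver 0→1: 1={lead,t=1,log=-}
step 6 deliver 1→3: 3={foll,t=1,log=-}
step 7 deliver 3→1: —
step 8 propose(1,'y'): 1={lead,t=1,log=y}
step 9 deliver 1→0: 0={foll,t=1,log=y}
step 10 deliver 0→1: —
step 11 deliver 1→3: 3={foll,t=1,log=y}
step 12 deliver 3→1: —
step 13 deliver 1→0: —
step 14 timeout(3): 3={cand,t=2,log=y}
step 15 timeout(3): 3={cand,t=3,log=y}
step 16 deliver 3→2: 2={foll,t=2,log=-}
step 17 deliver 1→3: —
step 18 deliver 2→1: —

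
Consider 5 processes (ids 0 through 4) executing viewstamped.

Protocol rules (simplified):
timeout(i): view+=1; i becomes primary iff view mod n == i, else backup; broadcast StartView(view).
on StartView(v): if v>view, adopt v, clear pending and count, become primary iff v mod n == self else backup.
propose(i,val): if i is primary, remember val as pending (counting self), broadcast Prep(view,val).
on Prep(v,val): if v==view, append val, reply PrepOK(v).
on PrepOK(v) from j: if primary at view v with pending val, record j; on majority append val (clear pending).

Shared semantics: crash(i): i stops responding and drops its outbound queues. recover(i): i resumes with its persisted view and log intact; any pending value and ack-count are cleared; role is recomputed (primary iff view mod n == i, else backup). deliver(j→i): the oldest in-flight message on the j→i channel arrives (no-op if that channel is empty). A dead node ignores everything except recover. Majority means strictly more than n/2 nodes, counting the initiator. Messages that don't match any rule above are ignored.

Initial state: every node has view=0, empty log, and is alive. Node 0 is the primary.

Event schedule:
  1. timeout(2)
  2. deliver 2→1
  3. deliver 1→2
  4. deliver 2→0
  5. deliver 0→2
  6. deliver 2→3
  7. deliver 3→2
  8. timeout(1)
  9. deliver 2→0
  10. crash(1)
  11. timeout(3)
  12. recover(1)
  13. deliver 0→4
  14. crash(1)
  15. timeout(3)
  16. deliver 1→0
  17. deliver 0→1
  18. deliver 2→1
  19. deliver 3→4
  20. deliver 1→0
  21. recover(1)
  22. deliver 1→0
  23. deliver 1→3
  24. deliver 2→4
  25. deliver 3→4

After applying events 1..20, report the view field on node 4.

after 1 — timeout(2): n2:back/v1/[-]
after 2 — deliver 2→1: n1:prim/v1/[-]
after 3 — deliver 1→2: ·
after 4 — deliver 2→0: n0:back/v1/[-]
after 5 — deliver 0→2: ·
after 6 — deliver 2→3: n3:back/v1/[-]
after 7 — deliver 3→2: ·
after 8 — timeout(1): n1:back/v2/[-]
after 9 — deliver 2→0: ·
after 10 — crash(1): n1:✗back/v2/[-]
after 11 — timeout(3): n3:back/v2/[-]
after 12 — recover(1): n1:back/v2/[-]
after 13 — deliver 0→4: ·
after 14 — crash(1): n1:✗back/v2/[-]
after 15 — timeout(3): n3:prim/v3/[-]
after 16 — deliver 1→0: ·
after 17 — deliver 0→1: ·
after 18 — deliver 2→1: ·
after 19 — deliver 3→4: n4:back/v2/[-]
after 20 — deliver 1→0: ·

2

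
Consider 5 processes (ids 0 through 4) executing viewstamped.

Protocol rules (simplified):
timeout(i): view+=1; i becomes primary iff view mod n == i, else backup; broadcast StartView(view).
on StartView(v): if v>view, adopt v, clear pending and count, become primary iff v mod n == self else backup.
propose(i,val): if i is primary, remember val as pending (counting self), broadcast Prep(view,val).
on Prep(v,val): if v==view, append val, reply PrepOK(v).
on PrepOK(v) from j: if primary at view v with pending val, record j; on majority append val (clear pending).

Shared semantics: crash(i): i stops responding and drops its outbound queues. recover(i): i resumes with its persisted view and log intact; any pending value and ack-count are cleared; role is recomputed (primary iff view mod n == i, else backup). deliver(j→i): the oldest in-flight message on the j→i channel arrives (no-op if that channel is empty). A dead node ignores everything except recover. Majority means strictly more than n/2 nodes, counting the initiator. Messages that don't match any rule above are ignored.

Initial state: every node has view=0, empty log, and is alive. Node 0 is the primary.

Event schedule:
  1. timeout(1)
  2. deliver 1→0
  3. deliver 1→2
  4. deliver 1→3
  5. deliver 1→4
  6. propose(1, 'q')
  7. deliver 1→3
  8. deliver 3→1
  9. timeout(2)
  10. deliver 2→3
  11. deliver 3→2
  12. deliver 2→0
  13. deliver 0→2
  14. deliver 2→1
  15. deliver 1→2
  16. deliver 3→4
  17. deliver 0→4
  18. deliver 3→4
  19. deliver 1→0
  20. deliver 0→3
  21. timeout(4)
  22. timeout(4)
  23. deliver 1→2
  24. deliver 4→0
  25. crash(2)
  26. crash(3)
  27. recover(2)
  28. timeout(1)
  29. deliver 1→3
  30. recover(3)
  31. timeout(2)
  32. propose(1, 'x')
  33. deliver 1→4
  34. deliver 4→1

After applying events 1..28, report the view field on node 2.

after 1 — timeout(1): n1:prim/v1/[-]
after 2 — deliver 1→0: n0:back/v1/[-]
after 3 — deliver 1→2: n2:back/v1/[-]
after 4 — deliver 1→3: n3:back/v1/[-]
after 5 — deliver 1→4: n4:back/v1/[-]
after 6 — propose(1,'q'): ·
after 7 — deliver 1→3: n3:back/v1/[q]
after 8 — deliver 3→1: ·
after 9 — timeout(2): n2:prim/v2/[-]
after 10 — deliver 2→3: n3:back/v2/[q]
after 11 — deliver 3→2: ·
after 12 — deliver 2→0: n0:back/v2/[-]
after 13 — deliver 0→2: ·
after 14 — deliver 2→1: n1:back/v2/[-]
after 15 — deliver 1→2: ·
after 16 — deliver 3→4: ·
after 17 — deliver 0→4: ·
after 18 — deliver 3→4: ·
after 19 — deliver 1→0: ·
after 20 — deliver 0→3: ·
after 21 — timeout(4): n4:back/v2/[-]
after 22 — timeout(4): n4:back/v3/[-]
after 23 — deliver 1→2: ·
after 24 — deliver 4→0: ·
after 25 — crash(2): n2:✗prim/v2/[-]
after 26 — crash(3): n3:✗back/v2/[q]
after 27 — recover(2): n2:prim/v2/[-]
after 28 — timeout(1): n1:back/v3/[-]

2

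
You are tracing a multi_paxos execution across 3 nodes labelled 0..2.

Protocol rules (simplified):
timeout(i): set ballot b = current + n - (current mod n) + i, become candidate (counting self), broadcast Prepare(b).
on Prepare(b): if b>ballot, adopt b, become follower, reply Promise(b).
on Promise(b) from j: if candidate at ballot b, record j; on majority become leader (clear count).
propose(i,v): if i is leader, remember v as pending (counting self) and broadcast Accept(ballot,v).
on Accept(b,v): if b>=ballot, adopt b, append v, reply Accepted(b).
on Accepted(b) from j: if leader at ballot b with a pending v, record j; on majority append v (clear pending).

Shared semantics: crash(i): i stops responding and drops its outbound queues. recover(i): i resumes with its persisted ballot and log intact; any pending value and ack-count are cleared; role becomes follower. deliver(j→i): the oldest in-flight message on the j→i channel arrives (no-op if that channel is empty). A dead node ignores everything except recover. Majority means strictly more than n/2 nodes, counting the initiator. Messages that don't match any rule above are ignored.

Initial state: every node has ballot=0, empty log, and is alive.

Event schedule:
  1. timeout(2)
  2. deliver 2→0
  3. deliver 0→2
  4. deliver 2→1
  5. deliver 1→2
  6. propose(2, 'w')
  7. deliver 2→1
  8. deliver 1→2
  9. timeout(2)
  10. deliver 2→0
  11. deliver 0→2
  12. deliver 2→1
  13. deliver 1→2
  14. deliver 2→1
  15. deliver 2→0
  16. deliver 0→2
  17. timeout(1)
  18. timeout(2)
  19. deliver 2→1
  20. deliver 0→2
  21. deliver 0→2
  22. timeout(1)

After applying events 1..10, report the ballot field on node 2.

after 1 — timeout(2): n2:cand/b5/[-]
after 2 — deliver 2→0: n0:foll/b5/[-]
after 3 — deliver 0→2: n2:lead/b5/[-]
after 4 — deliver 2→1: n1:foll/b5/[-]
after 5 — deliver 1→2: ·
after 6 — propose(2,'w'): ·
after 7 — deliver 2→1: n1:foll/b5/[w]
after 8 — deliver 1→2: n2:lead/b5/[w]
after 9 — timeout(2): n2:cand/b8/[w]
after 10 — deliver 2→0: n0:foll/b5/[w]

8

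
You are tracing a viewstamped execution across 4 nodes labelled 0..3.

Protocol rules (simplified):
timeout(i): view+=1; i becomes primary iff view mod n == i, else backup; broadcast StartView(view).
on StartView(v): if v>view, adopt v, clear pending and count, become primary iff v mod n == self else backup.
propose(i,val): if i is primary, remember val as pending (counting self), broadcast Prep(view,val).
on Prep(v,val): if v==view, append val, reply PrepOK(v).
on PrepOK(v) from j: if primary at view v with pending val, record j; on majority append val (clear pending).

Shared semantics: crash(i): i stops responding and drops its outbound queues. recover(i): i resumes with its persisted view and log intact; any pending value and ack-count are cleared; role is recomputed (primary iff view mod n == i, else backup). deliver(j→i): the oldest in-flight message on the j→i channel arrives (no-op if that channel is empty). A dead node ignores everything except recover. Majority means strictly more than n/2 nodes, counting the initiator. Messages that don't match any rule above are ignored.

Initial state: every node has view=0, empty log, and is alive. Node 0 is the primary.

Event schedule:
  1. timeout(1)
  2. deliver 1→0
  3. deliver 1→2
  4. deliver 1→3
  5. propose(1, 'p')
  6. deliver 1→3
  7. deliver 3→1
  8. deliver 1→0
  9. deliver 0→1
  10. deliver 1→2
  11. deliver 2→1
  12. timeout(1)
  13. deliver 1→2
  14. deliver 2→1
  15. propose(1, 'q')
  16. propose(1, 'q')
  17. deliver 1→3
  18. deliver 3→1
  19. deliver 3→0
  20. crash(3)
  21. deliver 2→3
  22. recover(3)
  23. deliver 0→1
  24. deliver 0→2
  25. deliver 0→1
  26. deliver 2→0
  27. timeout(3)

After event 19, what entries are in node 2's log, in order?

1. timeout(1):  <1:prim v1 ->
2. deliver 1→0:  <0:back v1 ->
3. deliver 1→2:  <2:back v1 ->
4. deliver 1→3:  <3:back v1 ->
5. propose(1,'p'):  nop
6. deliver 1→3:  <3:back v1 p>
7. deliver 3→1:  nop
8. deliver 1→0:  <0:back v1 p>
9. deliver 0→1:  <1:prim v1 p>
10. deliver 1→2:  <2:back v1 p>
11. deliver 2→1:  nop
12. timeout(1):  <1:back v2 p>
13. deliver 1→2:  <2:prim v2 p>
14. deliver 2→1:  nop
15. propose(1,'q'):  nop
16. propose(1,'q'):  nop
17. deliver 1→3:  <3:back v2 p>
18. deliver 3→1:  nop
19. deliver 3→0:  nop

p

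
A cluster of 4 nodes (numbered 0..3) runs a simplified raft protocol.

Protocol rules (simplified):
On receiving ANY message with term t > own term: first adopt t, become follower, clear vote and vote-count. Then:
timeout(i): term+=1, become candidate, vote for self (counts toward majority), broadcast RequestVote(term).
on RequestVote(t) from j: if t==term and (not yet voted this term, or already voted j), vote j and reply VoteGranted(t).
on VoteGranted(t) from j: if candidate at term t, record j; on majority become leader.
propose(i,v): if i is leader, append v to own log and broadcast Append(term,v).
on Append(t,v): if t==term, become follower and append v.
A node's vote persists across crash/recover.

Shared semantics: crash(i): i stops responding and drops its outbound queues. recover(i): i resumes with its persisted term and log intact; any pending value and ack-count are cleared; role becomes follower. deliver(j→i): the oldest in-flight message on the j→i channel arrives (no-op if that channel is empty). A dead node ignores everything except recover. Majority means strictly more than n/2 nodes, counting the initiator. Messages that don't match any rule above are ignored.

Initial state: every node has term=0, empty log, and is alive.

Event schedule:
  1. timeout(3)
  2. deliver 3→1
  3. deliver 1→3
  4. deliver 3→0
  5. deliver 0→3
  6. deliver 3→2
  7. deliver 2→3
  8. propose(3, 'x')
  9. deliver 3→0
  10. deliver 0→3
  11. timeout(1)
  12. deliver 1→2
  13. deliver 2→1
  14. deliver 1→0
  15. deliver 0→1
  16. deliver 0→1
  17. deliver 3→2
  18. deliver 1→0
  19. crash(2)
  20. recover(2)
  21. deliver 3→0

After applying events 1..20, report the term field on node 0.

[1] timeout(3) → N3(cand t1 [-])
[2] deliver 3→1 → N1(foll t1 [-])
[3] deliver 1→3 → ∅
[4] deliver 3→0 → N0(foll t1 [-])
[5] deliver 0→3 → N3(lead t1 [-])
[6] deliver 3→2 → N2(foll t1 [-])
[7] deliver 2→3 → ∅
[8] propose(3,'x') → N3(lead t1 [x])
[9] deliver 3→0 → N0(foll t1 [x])
[10] deliver 0→3 → ∅
[11] timeout(1) → N1(cand t2 [-])
[12] deliver 1→2 → N2(foll t2 [-])
[13] deliver 2→1 → ∅
[14] deliver 1→0 → N0(foll t2 [x])
[15] deliver 0→1 → N1(lead t2 [-])
[16] deliver 0→1 → ∅
[17] deliver 3→2 → ∅
[18] deliver 1→0 → ∅
[19] crash(2) → N2(✗foll t2 [-])
[20] recover(2) → N2(foll t2 [-])

2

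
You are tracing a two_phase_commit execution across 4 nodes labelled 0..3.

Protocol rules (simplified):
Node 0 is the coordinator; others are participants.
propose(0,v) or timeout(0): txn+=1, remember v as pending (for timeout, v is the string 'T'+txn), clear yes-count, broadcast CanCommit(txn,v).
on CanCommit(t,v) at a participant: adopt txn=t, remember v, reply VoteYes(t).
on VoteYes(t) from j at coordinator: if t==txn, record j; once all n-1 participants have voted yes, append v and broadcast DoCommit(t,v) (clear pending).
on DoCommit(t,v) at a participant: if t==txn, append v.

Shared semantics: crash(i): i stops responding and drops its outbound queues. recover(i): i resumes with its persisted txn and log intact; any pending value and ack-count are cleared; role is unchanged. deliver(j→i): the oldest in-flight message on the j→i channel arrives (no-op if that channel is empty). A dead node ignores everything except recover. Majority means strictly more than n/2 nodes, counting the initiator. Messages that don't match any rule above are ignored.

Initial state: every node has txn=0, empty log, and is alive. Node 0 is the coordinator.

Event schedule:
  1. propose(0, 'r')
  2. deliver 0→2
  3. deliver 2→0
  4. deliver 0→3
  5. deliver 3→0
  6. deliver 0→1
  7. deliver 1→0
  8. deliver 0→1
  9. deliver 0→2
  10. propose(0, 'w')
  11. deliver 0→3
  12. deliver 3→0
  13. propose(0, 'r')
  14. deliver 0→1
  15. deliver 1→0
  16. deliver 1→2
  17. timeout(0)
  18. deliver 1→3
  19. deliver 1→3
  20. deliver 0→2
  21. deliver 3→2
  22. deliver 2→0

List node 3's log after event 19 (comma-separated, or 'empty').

r

after 1 — propose(0,'r'): n0:coor/t1/[-]
after 2 — deliver 0→2: n2:part/t1/[-]
after 3 — deliver 2→0: ·
after 4 — deliver 0→3: n3:part/t1/[-]
after 5 — deliver 3→0: ·
after 6 — deliver 0→1: n1:part/t1/[-]
after 7 — deliver 1→0: n0:coor/t1/[r]
after 8 — deliver 0→1: n1:part/t1/[r]
after 9 — deliver 0→2: n2:part/t1/[r]
after 10 — propose(0,'w'): n0:coor/t2/[r]
after 11 — deliver 0→3: n3:part/t1/[r]
after 12 — deliver 3→0: ·
after 13 — propose(0,'r'): n0:coor/t3/[r]
after 14 — deliver 0→1: n1:part/t2/[r]
after 15 — deliver 1→0: ·
after 16 — deliver 1→2: ·
after 17 — timeout(0): n0:coor/t4/[r]
after 18 — deliver 1→3: ·
after 19 — deliver 1→3: ·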